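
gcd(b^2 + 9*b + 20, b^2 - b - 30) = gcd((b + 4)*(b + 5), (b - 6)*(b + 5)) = b + 5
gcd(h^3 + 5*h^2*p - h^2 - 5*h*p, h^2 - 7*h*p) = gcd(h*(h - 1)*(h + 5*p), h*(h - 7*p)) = h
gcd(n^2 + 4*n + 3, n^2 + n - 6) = n + 3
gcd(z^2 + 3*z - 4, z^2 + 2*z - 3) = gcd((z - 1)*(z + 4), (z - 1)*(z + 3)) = z - 1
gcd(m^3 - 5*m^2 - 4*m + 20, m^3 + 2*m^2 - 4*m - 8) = m^2 - 4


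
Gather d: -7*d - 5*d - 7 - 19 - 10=-12*d - 36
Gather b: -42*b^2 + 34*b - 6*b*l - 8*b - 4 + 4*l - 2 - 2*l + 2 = -42*b^2 + b*(26 - 6*l) + 2*l - 4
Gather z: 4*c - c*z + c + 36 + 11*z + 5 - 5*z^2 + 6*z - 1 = 5*c - 5*z^2 + z*(17 - c) + 40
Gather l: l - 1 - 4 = l - 5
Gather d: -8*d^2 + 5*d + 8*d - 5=-8*d^2 + 13*d - 5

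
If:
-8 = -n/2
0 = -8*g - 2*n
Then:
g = -4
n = 16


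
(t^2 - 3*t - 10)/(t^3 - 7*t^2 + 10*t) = (t + 2)/(t*(t - 2))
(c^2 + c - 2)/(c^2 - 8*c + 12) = (c^2 + c - 2)/(c^2 - 8*c + 12)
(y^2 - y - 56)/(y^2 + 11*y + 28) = (y - 8)/(y + 4)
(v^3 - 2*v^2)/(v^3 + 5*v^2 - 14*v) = v/(v + 7)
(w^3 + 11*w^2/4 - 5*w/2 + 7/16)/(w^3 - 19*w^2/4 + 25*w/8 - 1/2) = (w + 7/2)/(w - 4)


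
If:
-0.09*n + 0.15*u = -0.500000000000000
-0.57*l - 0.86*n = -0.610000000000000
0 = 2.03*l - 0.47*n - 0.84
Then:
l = 0.50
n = 0.38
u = -3.11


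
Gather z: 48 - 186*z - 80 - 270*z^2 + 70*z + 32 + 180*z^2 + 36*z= -90*z^2 - 80*z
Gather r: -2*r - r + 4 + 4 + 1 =9 - 3*r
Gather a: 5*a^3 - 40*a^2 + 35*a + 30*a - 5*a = 5*a^3 - 40*a^2 + 60*a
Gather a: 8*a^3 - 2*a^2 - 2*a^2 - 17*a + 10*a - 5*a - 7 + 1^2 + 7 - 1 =8*a^3 - 4*a^2 - 12*a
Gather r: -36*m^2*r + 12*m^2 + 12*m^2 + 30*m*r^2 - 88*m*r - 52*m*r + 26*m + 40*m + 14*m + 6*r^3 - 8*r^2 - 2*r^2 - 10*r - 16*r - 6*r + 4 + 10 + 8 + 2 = 24*m^2 + 80*m + 6*r^3 + r^2*(30*m - 10) + r*(-36*m^2 - 140*m - 32) + 24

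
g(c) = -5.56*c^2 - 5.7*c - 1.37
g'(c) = -11.12*c - 5.7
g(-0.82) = -0.43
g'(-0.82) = 3.42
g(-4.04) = -69.09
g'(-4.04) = 39.22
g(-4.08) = -70.67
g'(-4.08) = 39.67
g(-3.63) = -53.94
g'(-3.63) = 34.67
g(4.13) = -119.75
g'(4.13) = -51.63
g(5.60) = -207.65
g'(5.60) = -67.97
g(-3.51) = -49.86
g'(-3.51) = 33.33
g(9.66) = -575.27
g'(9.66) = -113.12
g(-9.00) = -400.43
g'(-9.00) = 94.38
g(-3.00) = -34.31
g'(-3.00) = 27.66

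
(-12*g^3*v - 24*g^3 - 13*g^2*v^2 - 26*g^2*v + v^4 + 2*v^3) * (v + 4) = -12*g^3*v^2 - 72*g^3*v - 96*g^3 - 13*g^2*v^3 - 78*g^2*v^2 - 104*g^2*v + v^5 + 6*v^4 + 8*v^3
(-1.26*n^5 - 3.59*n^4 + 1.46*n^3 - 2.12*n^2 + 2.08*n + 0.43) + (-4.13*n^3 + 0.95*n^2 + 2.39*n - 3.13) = -1.26*n^5 - 3.59*n^4 - 2.67*n^3 - 1.17*n^2 + 4.47*n - 2.7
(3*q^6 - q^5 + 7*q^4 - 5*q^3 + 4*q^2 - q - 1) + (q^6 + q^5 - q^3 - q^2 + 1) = 4*q^6 + 7*q^4 - 6*q^3 + 3*q^2 - q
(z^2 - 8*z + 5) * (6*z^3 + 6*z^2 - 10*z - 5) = 6*z^5 - 42*z^4 - 28*z^3 + 105*z^2 - 10*z - 25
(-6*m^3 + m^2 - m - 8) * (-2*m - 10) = 12*m^4 + 58*m^3 - 8*m^2 + 26*m + 80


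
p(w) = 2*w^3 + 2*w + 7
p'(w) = 6*w^2 + 2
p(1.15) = 12.34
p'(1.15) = 9.94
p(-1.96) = -11.98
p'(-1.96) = 25.05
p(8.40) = 1209.21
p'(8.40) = 425.36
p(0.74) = 9.29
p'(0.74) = 5.29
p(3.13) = 74.59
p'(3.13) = 60.78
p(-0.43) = 5.98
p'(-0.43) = 3.11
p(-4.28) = -158.37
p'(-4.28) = 111.91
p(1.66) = 19.47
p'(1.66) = 18.53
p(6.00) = 451.00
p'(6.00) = 218.00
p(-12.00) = -3473.00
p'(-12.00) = 866.00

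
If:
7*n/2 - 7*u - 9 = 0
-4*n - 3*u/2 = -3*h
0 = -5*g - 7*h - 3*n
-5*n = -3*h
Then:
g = 792/35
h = -90/7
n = -54/7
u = -36/7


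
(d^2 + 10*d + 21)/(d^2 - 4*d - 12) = (d^2 + 10*d + 21)/(d^2 - 4*d - 12)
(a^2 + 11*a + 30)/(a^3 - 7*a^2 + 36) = (a^2 + 11*a + 30)/(a^3 - 7*a^2 + 36)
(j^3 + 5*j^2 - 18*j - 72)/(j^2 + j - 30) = (j^2 - j - 12)/(j - 5)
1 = 1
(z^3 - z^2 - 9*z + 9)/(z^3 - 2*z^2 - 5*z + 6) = (z + 3)/(z + 2)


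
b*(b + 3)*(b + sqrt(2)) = b^3 + sqrt(2)*b^2 + 3*b^2 + 3*sqrt(2)*b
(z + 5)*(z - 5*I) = z^2 + 5*z - 5*I*z - 25*I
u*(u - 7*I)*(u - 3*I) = u^3 - 10*I*u^2 - 21*u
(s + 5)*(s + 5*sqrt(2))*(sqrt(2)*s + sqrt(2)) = sqrt(2)*s^3 + 6*sqrt(2)*s^2 + 10*s^2 + 5*sqrt(2)*s + 60*s + 50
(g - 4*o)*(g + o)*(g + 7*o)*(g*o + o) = g^4*o + 4*g^3*o^2 + g^3*o - 25*g^2*o^3 + 4*g^2*o^2 - 28*g*o^4 - 25*g*o^3 - 28*o^4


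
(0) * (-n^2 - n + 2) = 0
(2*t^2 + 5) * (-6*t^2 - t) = -12*t^4 - 2*t^3 - 30*t^2 - 5*t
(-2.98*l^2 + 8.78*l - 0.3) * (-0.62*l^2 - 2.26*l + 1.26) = 1.8476*l^4 + 1.2912*l^3 - 23.4116*l^2 + 11.7408*l - 0.378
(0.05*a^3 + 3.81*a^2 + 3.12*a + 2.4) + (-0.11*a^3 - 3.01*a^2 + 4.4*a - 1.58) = -0.06*a^3 + 0.8*a^2 + 7.52*a + 0.82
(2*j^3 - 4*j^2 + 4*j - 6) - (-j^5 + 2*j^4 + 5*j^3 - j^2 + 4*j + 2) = j^5 - 2*j^4 - 3*j^3 - 3*j^2 - 8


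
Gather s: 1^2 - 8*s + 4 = 5 - 8*s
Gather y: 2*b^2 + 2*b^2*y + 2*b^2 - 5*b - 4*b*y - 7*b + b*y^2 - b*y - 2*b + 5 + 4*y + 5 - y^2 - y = 4*b^2 - 14*b + y^2*(b - 1) + y*(2*b^2 - 5*b + 3) + 10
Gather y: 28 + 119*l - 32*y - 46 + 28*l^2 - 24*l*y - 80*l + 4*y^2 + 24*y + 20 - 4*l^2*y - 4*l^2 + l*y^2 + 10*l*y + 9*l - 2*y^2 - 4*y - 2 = 24*l^2 + 48*l + y^2*(l + 2) + y*(-4*l^2 - 14*l - 12)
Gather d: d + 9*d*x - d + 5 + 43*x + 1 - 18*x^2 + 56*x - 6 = 9*d*x - 18*x^2 + 99*x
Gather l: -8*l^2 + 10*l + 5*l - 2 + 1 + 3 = -8*l^2 + 15*l + 2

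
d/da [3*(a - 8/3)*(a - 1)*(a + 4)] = 9*a^2 + 2*a - 36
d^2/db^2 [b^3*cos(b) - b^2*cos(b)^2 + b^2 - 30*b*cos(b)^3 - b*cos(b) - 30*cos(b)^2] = -b^3*cos(b) - 6*b^2*sin(b) + 2*b^2*cos(2*b) + 4*b*sin(2*b) + 59*b*cos(b)/2 + 135*b*cos(3*b)/2 + 47*sin(b) + 45*sin(3*b) + 59*cos(2*b) + 1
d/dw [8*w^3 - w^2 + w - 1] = 24*w^2 - 2*w + 1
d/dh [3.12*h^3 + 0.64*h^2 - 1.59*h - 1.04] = 9.36*h^2 + 1.28*h - 1.59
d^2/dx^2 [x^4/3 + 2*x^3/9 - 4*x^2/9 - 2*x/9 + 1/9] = 4*x^2 + 4*x/3 - 8/9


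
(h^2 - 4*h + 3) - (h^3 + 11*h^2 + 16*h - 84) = -h^3 - 10*h^2 - 20*h + 87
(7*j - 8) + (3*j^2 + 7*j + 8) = 3*j^2 + 14*j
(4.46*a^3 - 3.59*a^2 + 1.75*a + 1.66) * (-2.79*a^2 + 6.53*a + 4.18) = -12.4434*a^5 + 39.1399*a^4 - 9.6824*a^3 - 8.2101*a^2 + 18.1548*a + 6.9388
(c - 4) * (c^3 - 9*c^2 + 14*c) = c^4 - 13*c^3 + 50*c^2 - 56*c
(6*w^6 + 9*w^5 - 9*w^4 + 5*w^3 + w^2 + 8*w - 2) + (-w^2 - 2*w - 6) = 6*w^6 + 9*w^5 - 9*w^4 + 5*w^3 + 6*w - 8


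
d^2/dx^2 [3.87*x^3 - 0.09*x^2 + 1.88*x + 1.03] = 23.22*x - 0.18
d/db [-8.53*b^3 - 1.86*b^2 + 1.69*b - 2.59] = -25.59*b^2 - 3.72*b + 1.69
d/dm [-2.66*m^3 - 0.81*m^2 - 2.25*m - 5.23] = -7.98*m^2 - 1.62*m - 2.25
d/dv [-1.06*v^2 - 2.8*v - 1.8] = -2.12*v - 2.8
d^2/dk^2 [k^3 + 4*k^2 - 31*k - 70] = 6*k + 8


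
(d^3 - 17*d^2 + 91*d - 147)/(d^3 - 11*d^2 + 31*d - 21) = (d - 7)/(d - 1)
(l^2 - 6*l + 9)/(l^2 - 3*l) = (l - 3)/l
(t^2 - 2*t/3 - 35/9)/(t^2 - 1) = (9*t^2 - 6*t - 35)/(9*(t^2 - 1))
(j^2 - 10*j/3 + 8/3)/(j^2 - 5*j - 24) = (-3*j^2 + 10*j - 8)/(3*(-j^2 + 5*j + 24))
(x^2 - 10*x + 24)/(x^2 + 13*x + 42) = (x^2 - 10*x + 24)/(x^2 + 13*x + 42)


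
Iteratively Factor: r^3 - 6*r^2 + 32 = (r + 2)*(r^2 - 8*r + 16) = (r - 4)*(r + 2)*(r - 4)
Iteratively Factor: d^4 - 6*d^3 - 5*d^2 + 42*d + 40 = (d - 5)*(d^3 - d^2 - 10*d - 8) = (d - 5)*(d + 2)*(d^2 - 3*d - 4) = (d - 5)*(d - 4)*(d + 2)*(d + 1)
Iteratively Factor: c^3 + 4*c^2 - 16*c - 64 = (c + 4)*(c^2 - 16) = (c - 4)*(c + 4)*(c + 4)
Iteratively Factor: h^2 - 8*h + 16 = (h - 4)*(h - 4)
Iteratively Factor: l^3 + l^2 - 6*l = (l + 3)*(l^2 - 2*l) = (l - 2)*(l + 3)*(l)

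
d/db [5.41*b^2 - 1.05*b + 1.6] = 10.82*b - 1.05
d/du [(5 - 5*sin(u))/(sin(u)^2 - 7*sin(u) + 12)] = 5*(sin(u)^2 - 2*sin(u) - 5)*cos(u)/(sin(u)^2 - 7*sin(u) + 12)^2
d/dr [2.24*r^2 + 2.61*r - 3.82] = 4.48*r + 2.61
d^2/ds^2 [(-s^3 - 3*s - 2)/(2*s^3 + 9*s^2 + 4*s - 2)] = 2*(18*s^6 - 12*s^5 - 234*s^4 - 541*s^3 - 582*s^2 - 414*s - 92)/(8*s^9 + 108*s^8 + 534*s^7 + 1137*s^6 + 852*s^5 - 150*s^4 - 344*s^3 + 12*s^2 + 48*s - 8)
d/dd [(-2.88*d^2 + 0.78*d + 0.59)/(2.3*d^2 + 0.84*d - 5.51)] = (-4.2132*d^2 + 29.0236*d - 4.7934)/(5.29*d^4 + 3.864*d^3 - 24.6404*d^2 - 9.2568*d + 30.3601)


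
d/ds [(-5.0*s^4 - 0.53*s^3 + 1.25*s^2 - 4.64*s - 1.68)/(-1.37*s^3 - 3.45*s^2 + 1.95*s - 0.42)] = (6.85*s^6 + 34.5*s^5 - 25.709*s^4 - 6.3806*s^3 - 19.8075*s^2 - 12.642*s + 5.2248)/(1.8769*s^6 + 9.453*s^5 + 6.5595*s^4 - 12.3042*s^3 + 6.7005*s^2 - 1.638*s + 0.1764)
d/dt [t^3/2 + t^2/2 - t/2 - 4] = 3*t^2/2 + t - 1/2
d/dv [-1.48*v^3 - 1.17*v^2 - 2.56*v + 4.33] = -4.44*v^2 - 2.34*v - 2.56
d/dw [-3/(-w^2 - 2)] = -6*w/(w^2 + 2)^2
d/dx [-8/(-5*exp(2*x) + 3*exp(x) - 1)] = (24 - 80*exp(x))*exp(x)/(5*exp(2*x) - 3*exp(x) + 1)^2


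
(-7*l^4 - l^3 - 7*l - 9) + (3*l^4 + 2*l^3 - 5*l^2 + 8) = -4*l^4 + l^3 - 5*l^2 - 7*l - 1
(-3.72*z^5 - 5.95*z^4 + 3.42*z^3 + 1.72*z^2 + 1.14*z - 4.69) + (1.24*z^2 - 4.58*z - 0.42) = -3.72*z^5 - 5.95*z^4 + 3.42*z^3 + 2.96*z^2 - 3.44*z - 5.11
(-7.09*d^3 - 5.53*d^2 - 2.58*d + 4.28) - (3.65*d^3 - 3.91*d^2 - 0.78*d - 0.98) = -10.74*d^3 - 1.62*d^2 - 1.8*d + 5.26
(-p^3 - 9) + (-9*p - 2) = -p^3 - 9*p - 11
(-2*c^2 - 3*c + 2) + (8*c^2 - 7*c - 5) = 6*c^2 - 10*c - 3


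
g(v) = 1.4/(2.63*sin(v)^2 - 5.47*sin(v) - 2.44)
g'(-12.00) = 0.15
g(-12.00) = -0.30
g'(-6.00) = 0.38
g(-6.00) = -0.37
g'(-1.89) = -0.18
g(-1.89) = 0.27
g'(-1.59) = -0.01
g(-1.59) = 0.25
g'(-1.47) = 0.05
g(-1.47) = 0.25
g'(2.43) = -0.09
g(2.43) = -0.29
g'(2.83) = -0.34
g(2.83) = -0.36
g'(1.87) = -0.01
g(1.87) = -0.27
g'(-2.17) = -0.52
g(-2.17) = 0.36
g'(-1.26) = 0.17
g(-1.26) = 0.27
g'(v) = 1.4*(-5.26*sin(v)*cos(v) + 5.47*cos(v))/(2.63*sin(v)^2 - 5.47*sin(v) - 2.44)^2 = (7.658 - 7.364*sin(v))*cos(v)/(-2.63*sin(v)^2 + 5.47*sin(v) + 2.44)^2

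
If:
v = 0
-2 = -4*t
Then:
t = 1/2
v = 0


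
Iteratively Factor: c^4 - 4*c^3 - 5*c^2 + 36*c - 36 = (c - 3)*(c^3 - c^2 - 8*c + 12) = (c - 3)*(c - 2)*(c^2 + c - 6) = (c - 3)*(c - 2)^2*(c + 3)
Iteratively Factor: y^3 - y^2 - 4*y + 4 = (y - 1)*(y^2 - 4) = (y - 1)*(y + 2)*(y - 2)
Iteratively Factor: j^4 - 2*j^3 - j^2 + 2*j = (j - 1)*(j^3 - j^2 - 2*j) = j*(j - 1)*(j^2 - j - 2) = j*(j - 1)*(j + 1)*(j - 2)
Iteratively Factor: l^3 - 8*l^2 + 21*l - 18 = (l - 3)*(l^2 - 5*l + 6) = (l - 3)*(l - 2)*(l - 3)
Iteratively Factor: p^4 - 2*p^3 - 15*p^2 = (p)*(p^3 - 2*p^2 - 15*p) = p^2*(p^2 - 2*p - 15) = p^2*(p + 3)*(p - 5)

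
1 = 1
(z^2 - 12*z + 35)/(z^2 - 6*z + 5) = (z - 7)/(z - 1)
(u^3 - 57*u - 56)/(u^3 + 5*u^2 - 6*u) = (u^3 - 57*u - 56)/(u*(u^2 + 5*u - 6))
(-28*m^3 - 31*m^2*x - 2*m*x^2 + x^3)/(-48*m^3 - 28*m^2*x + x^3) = (-7*m^2 - 6*m*x + x^2)/(-12*m^2 - 4*m*x + x^2)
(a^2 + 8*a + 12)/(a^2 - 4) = (a + 6)/(a - 2)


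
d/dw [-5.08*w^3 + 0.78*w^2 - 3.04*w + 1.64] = -15.24*w^2 + 1.56*w - 3.04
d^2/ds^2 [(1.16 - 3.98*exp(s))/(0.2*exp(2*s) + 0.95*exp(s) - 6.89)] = (-0.1592*exp(4*s) + 0.941800000000001*exp(3*s) - 32.24544*exp(2*s) - 18.61027*exp(s) - 181.346178)*exp(s)/(0.008*exp(6*s) + 0.114*exp(5*s) - 0.2853*exp(4*s) - 6.997225*exp(3*s) + 9.828585*exp(2*s) + 135.295485*exp(s) - 327.082769)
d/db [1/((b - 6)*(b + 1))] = (5 - 2*b)/(b^4 - 10*b^3 + 13*b^2 + 60*b + 36)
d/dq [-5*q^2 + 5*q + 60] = 5 - 10*q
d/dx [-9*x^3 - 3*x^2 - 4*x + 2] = -27*x^2 - 6*x - 4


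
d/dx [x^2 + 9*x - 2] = 2*x + 9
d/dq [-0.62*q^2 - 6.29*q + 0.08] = -1.24*q - 6.29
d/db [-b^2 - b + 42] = -2*b - 1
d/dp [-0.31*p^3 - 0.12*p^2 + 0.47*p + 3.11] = -0.93*p^2 - 0.24*p + 0.47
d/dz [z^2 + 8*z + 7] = 2*z + 8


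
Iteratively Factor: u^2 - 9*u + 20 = (u - 4)*(u - 5)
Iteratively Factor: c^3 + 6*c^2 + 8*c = (c + 2)*(c^2 + 4*c) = (c + 2)*(c + 4)*(c)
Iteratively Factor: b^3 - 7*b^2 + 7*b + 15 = (b + 1)*(b^2 - 8*b + 15) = (b - 3)*(b + 1)*(b - 5)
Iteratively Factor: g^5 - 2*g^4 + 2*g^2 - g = (g)*(g^4 - 2*g^3 + 2*g - 1) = g*(g - 1)*(g^3 - g^2 - g + 1) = g*(g - 1)*(g + 1)*(g^2 - 2*g + 1) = g*(g - 1)^2*(g + 1)*(g - 1)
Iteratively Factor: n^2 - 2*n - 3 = (n + 1)*(n - 3)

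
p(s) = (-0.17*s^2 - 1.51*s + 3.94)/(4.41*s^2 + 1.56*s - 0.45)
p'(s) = (-8.82*s - 1.56)*(-0.17*s^2 - 1.51*s + 3.94)/(4.41*s^2 + 1.56*s - 0.45)^2 + (-0.34*s - 1.51)/(4.41*s^2 + 1.56*s - 0.45) = (6.3939*s^2 - 34.5978*s - 5.4669)/(19.4481*s^4 + 13.7592*s^3 - 1.5354*s^2 - 1.404*s + 0.2025)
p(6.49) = -0.07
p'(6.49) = 0.00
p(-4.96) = 0.07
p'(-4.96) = 0.03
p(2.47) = -0.03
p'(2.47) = -0.06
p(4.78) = -0.07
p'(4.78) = -0.00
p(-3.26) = 0.17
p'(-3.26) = 0.10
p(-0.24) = -7.53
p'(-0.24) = 9.85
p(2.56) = -0.03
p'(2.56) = -0.05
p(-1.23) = 1.29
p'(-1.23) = 2.53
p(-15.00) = -0.01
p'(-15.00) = 0.00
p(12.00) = -0.06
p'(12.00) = 0.00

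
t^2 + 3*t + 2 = (t + 1)*(t + 2)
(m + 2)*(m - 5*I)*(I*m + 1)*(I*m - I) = -m^4 - m^3 + 6*I*m^3 + 7*m^2 + 6*I*m^2 + 5*m - 12*I*m - 10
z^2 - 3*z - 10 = (z - 5)*(z + 2)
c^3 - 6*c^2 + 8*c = c*(c - 4)*(c - 2)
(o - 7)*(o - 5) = o^2 - 12*o + 35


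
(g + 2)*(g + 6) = g^2 + 8*g + 12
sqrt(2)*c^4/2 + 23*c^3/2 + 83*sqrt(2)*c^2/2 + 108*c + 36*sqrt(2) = (c/2 + sqrt(2))*(c + 3*sqrt(2))*(c + 6*sqrt(2))*(sqrt(2)*c + 1)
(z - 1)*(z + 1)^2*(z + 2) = z^4 + 3*z^3 + z^2 - 3*z - 2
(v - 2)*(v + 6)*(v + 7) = v^3 + 11*v^2 + 16*v - 84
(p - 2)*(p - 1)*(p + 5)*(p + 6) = p^4 + 8*p^3 - p^2 - 68*p + 60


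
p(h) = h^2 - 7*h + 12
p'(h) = 2*h - 7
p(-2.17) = 31.90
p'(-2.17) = -11.34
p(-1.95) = 29.45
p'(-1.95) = -10.90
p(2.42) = 0.92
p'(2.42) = -2.16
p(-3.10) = 43.31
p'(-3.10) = -13.20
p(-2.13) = 31.45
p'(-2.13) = -11.26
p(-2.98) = 41.74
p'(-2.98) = -12.96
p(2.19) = 1.47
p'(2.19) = -2.62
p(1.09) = 5.56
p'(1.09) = -4.82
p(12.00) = 72.00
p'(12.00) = 17.00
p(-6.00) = 90.00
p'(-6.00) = -19.00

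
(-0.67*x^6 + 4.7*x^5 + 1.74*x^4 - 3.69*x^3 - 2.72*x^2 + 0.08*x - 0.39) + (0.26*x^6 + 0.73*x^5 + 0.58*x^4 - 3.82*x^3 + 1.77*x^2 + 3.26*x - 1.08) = -0.41*x^6 + 5.43*x^5 + 2.32*x^4 - 7.51*x^3 - 0.95*x^2 + 3.34*x - 1.47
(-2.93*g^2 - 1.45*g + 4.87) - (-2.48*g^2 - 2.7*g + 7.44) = -0.45*g^2 + 1.25*g - 2.57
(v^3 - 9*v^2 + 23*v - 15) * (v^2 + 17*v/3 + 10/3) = v^5 - 10*v^4/3 - 74*v^3/3 + 256*v^2/3 - 25*v/3 - 50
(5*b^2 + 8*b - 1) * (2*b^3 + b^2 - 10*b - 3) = 10*b^5 + 21*b^4 - 44*b^3 - 96*b^2 - 14*b + 3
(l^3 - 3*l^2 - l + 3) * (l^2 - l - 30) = l^5 - 4*l^4 - 28*l^3 + 94*l^2 + 27*l - 90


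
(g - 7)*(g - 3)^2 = g^3 - 13*g^2 + 51*g - 63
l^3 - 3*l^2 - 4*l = l*(l - 4)*(l + 1)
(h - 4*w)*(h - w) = h^2 - 5*h*w + 4*w^2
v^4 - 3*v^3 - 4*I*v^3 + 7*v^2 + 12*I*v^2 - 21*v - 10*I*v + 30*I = (v - 3)*(v - 5*I)*(v - I)*(v + 2*I)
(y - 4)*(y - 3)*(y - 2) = y^3 - 9*y^2 + 26*y - 24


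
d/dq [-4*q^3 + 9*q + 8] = 9 - 12*q^2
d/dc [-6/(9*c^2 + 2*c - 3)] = 12*(9*c + 1)/(9*c^2 + 2*c - 3)^2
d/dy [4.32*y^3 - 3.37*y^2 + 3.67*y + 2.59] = 12.96*y^2 - 6.74*y + 3.67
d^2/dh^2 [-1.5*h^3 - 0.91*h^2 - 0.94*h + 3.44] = -9.0*h - 1.82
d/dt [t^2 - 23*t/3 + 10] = 2*t - 23/3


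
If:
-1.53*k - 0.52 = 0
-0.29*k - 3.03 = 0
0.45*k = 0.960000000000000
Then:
No Solution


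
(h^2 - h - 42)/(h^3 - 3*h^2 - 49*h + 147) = (h + 6)/(h^2 + 4*h - 21)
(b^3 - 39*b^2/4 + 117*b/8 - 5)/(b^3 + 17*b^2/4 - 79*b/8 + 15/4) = (b - 8)/(b + 6)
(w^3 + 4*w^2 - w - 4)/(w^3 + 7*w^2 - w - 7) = (w + 4)/(w + 7)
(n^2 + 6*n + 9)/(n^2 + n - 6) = (n + 3)/(n - 2)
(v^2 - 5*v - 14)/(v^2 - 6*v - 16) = (v - 7)/(v - 8)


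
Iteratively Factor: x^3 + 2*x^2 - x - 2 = (x + 1)*(x^2 + x - 2) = (x - 1)*(x + 1)*(x + 2)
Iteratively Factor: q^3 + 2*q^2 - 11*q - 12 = (q - 3)*(q^2 + 5*q + 4) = (q - 3)*(q + 4)*(q + 1)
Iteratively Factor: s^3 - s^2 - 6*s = (s)*(s^2 - s - 6) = s*(s + 2)*(s - 3)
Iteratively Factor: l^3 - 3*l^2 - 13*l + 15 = (l - 1)*(l^2 - 2*l - 15) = (l - 5)*(l - 1)*(l + 3)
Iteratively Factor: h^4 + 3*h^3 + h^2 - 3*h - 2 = (h + 1)*(h^3 + 2*h^2 - h - 2) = (h + 1)*(h + 2)*(h^2 - 1) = (h - 1)*(h + 1)*(h + 2)*(h + 1)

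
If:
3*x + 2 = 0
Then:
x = -2/3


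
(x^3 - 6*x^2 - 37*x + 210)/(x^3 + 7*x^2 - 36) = (x^2 - 12*x + 35)/(x^2 + x - 6)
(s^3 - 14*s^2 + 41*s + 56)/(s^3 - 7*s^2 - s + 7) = (s - 8)/(s - 1)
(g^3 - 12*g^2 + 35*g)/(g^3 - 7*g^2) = (g - 5)/g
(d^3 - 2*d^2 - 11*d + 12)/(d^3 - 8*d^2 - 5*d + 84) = (d - 1)/(d - 7)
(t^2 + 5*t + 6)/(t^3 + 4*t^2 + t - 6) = 1/(t - 1)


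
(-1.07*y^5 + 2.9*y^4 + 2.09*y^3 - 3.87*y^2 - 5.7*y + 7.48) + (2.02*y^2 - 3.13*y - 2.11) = -1.07*y^5 + 2.9*y^4 + 2.09*y^3 - 1.85*y^2 - 8.83*y + 5.37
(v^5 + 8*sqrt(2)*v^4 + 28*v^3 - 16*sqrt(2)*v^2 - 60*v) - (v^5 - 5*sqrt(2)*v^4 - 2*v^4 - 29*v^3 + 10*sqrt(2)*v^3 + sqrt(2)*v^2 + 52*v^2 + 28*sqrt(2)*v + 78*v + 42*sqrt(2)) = 2*v^4 + 13*sqrt(2)*v^4 - 10*sqrt(2)*v^3 + 57*v^3 - 52*v^2 - 17*sqrt(2)*v^2 - 138*v - 28*sqrt(2)*v - 42*sqrt(2)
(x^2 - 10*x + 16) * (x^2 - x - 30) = x^4 - 11*x^3 - 4*x^2 + 284*x - 480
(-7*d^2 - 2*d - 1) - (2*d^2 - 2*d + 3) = -9*d^2 - 4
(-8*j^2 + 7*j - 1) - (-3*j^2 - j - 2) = -5*j^2 + 8*j + 1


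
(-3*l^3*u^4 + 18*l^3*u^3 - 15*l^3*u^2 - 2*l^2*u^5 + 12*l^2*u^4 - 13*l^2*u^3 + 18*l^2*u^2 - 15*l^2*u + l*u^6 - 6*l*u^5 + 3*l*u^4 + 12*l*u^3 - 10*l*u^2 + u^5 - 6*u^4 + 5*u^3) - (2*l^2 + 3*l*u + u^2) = -3*l^3*u^4 + 18*l^3*u^3 - 15*l^3*u^2 - 2*l^2*u^5 + 12*l^2*u^4 - 13*l^2*u^3 + 18*l^2*u^2 - 15*l^2*u - 2*l^2 + l*u^6 - 6*l*u^5 + 3*l*u^4 + 12*l*u^3 - 10*l*u^2 - 3*l*u + u^5 - 6*u^4 + 5*u^3 - u^2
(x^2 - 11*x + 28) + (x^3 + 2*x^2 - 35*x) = x^3 + 3*x^2 - 46*x + 28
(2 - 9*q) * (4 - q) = 9*q^2 - 38*q + 8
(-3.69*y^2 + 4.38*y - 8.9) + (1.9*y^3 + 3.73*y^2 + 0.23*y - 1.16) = 1.9*y^3 + 0.04*y^2 + 4.61*y - 10.06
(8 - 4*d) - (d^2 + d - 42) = -d^2 - 5*d + 50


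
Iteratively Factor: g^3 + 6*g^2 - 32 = (g - 2)*(g^2 + 8*g + 16) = (g - 2)*(g + 4)*(g + 4)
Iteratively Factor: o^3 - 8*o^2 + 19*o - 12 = (o - 1)*(o^2 - 7*o + 12) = (o - 3)*(o - 1)*(o - 4)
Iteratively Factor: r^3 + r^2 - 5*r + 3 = (r - 1)*(r^2 + 2*r - 3) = (r - 1)*(r + 3)*(r - 1)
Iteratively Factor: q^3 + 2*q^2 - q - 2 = (q + 2)*(q^2 - 1) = (q + 1)*(q + 2)*(q - 1)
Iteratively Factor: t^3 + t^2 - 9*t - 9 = (t - 3)*(t^2 + 4*t + 3) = (t - 3)*(t + 3)*(t + 1)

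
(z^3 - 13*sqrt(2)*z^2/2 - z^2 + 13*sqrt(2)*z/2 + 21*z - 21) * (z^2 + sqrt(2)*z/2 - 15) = z^5 - 6*sqrt(2)*z^4 - z^4 - z^3/2 + 6*sqrt(2)*z^3 + z^2/2 + 108*sqrt(2)*z^2 - 315*z - 108*sqrt(2)*z + 315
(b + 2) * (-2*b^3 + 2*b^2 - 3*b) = -2*b^4 - 2*b^3 + b^2 - 6*b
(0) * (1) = 0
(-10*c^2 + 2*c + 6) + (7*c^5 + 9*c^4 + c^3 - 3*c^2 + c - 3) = 7*c^5 + 9*c^4 + c^3 - 13*c^2 + 3*c + 3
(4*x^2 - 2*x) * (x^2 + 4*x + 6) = 4*x^4 + 14*x^3 + 16*x^2 - 12*x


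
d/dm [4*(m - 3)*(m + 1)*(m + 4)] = 12*m^2 + 16*m - 44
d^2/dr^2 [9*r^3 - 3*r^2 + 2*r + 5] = 54*r - 6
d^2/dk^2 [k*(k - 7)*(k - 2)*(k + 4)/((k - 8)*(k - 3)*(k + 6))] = 8*(5*k^6 - 66*k^5 + 960*k^4 - 7564*k^3 + 29808*k^2 - 47520*k - 29376)/(k^9 - 15*k^8 - 51*k^7 + 1567*k^6 - 2178*k^5 - 51948*k^4 + 169560*k^3 + 451008*k^2 - 2612736*k + 2985984)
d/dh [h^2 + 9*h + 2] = 2*h + 9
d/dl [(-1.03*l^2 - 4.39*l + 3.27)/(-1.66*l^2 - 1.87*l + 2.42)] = (-5.3613*l^2 + 5.8712*l - 4.5089)/(2.7556*l^4 + 6.2084*l^3 - 4.5375*l^2 - 9.0508*l + 5.8564)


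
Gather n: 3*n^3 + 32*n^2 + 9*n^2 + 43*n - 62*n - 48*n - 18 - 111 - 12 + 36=3*n^3 + 41*n^2 - 67*n - 105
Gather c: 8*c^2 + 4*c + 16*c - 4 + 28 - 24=8*c^2 + 20*c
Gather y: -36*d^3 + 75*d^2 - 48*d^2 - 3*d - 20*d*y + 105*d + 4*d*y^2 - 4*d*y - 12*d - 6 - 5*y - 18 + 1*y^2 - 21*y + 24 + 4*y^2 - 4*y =-36*d^3 + 27*d^2 + 90*d + y^2*(4*d + 5) + y*(-24*d - 30)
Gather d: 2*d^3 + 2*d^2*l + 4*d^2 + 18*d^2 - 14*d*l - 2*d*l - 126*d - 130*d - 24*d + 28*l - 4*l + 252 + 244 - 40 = 2*d^3 + d^2*(2*l + 22) + d*(-16*l - 280) + 24*l + 456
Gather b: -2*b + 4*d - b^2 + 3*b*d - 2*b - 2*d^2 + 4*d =-b^2 + b*(3*d - 4) - 2*d^2 + 8*d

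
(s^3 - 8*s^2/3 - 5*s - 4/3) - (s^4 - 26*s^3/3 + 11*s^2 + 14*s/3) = -s^4 + 29*s^3/3 - 41*s^2/3 - 29*s/3 - 4/3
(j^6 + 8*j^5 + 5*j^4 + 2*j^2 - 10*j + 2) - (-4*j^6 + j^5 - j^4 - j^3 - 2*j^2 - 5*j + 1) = 5*j^6 + 7*j^5 + 6*j^4 + j^3 + 4*j^2 - 5*j + 1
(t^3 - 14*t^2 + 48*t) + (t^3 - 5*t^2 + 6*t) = 2*t^3 - 19*t^2 + 54*t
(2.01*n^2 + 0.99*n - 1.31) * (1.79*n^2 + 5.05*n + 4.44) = 3.5979*n^4 + 11.9226*n^3 + 11.579*n^2 - 2.2199*n - 5.8164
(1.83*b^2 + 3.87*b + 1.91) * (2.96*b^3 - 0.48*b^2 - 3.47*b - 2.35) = 5.4168*b^5 + 10.5768*b^4 - 2.5541*b^3 - 18.6462*b^2 - 15.7222*b - 4.4885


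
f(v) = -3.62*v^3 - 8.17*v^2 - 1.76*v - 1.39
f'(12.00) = -1761.68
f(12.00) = -7454.35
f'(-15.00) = -2200.16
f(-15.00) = 10404.26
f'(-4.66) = -161.45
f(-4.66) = 195.72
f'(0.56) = -14.32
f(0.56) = -5.57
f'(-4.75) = -169.17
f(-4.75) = 210.60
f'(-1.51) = -1.85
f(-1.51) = -4.90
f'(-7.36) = -469.78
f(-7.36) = 1012.25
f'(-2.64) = -34.31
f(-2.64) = 12.92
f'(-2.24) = -19.65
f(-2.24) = 2.25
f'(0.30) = -7.64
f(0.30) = -2.75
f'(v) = -10.86*v^2 - 16.34*v - 1.76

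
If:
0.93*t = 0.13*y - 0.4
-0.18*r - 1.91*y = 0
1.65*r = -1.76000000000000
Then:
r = -1.07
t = -0.42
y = 0.10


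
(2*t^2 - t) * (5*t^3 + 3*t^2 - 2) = 10*t^5 + t^4 - 3*t^3 - 4*t^2 + 2*t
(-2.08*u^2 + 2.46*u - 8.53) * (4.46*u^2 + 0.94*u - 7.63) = -9.2768*u^4 + 9.0164*u^3 - 19.861*u^2 - 26.788*u + 65.0839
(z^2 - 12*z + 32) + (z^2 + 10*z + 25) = 2*z^2 - 2*z + 57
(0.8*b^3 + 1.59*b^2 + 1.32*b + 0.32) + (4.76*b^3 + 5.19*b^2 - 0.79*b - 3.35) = 5.56*b^3 + 6.78*b^2 + 0.53*b - 3.03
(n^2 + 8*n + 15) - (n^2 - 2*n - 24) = 10*n + 39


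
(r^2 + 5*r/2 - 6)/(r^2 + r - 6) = (r^2 + 5*r/2 - 6)/(r^2 + r - 6)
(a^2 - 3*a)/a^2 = (a - 3)/a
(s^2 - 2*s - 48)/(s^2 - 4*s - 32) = (s + 6)/(s + 4)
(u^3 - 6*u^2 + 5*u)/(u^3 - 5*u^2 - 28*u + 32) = u*(u - 5)/(u^2 - 4*u - 32)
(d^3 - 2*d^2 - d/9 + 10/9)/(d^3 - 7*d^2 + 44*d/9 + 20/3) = (d - 1)/(d - 6)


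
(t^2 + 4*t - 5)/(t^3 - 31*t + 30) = (t + 5)/(t^2 + t - 30)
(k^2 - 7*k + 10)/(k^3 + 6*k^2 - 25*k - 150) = (k - 2)/(k^2 + 11*k + 30)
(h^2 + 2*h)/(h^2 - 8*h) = (h + 2)/(h - 8)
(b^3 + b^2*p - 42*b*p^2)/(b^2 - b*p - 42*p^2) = b*(-b^2 - b*p + 42*p^2)/(-b^2 + b*p + 42*p^2)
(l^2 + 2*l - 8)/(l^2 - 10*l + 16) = (l + 4)/(l - 8)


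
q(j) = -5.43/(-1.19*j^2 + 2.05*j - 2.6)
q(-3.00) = 0.28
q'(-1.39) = 0.48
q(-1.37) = 0.71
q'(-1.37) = 0.49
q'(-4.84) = 0.05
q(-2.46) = 0.37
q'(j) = -5.43*(2.38*j - 2.05)/(-1.19*j^2 + 2.05*j - 2.6)^2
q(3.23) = 0.65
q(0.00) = 2.09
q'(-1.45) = 0.46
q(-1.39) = 0.70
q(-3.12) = 0.26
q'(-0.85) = 0.82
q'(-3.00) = 0.13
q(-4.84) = 0.13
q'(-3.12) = 0.12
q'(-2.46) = 0.19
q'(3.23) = -0.43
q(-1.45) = 0.67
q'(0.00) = 1.65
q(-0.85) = 1.04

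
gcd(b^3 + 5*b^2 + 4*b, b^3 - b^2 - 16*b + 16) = b + 4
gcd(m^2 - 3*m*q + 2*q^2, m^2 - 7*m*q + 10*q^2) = -m + 2*q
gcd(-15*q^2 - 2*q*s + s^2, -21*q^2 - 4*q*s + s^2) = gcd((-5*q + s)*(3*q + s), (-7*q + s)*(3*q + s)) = 3*q + s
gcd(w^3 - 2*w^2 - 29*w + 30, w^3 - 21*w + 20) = w^2 + 4*w - 5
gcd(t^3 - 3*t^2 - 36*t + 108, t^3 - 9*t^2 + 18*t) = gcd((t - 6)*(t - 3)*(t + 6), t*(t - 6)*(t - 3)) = t^2 - 9*t + 18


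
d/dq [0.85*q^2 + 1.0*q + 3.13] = 1.7*q + 1.0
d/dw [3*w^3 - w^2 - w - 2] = 9*w^2 - 2*w - 1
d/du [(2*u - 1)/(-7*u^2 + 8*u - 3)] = 2*(7*u^2 - 7*u + 1)/(49*u^4 - 112*u^3 + 106*u^2 - 48*u + 9)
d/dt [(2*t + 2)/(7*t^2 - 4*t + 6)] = 2*(-7*t^2 - 14*t + 10)/(49*t^4 - 56*t^3 + 100*t^2 - 48*t + 36)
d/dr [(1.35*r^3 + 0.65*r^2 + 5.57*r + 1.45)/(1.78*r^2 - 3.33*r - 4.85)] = (2.403*r^4 - 8.991*r^3 - 31.7216*r^2 - 11.467*r - 22.186)/(3.1684*r^4 - 11.8548*r^3 - 6.1771*r^2 + 32.301*r + 23.5225)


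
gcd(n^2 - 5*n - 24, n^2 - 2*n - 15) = n + 3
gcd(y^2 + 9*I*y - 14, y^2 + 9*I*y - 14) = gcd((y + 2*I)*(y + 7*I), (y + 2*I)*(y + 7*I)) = y^2 + 9*I*y - 14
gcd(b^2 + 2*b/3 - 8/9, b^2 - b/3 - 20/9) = b + 4/3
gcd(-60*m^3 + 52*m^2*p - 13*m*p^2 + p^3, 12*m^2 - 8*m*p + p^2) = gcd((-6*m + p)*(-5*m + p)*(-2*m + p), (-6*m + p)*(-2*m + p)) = 12*m^2 - 8*m*p + p^2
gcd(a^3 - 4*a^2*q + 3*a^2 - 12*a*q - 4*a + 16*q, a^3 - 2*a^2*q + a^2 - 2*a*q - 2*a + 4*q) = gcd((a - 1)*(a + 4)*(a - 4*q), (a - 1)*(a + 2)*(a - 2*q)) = a - 1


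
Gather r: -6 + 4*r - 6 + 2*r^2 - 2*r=2*r^2 + 2*r - 12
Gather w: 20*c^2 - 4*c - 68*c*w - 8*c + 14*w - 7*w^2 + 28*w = 20*c^2 - 12*c - 7*w^2 + w*(42 - 68*c)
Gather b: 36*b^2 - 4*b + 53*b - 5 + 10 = 36*b^2 + 49*b + 5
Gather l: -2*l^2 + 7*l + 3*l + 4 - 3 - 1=-2*l^2 + 10*l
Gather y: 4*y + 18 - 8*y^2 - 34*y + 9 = -8*y^2 - 30*y + 27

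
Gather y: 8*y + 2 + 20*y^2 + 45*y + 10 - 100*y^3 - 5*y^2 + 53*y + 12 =-100*y^3 + 15*y^2 + 106*y + 24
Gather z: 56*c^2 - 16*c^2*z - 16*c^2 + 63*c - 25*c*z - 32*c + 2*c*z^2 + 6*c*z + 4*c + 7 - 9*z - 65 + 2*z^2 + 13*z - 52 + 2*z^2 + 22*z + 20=40*c^2 + 35*c + z^2*(2*c + 4) + z*(-16*c^2 - 19*c + 26) - 90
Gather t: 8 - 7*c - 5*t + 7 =-7*c - 5*t + 15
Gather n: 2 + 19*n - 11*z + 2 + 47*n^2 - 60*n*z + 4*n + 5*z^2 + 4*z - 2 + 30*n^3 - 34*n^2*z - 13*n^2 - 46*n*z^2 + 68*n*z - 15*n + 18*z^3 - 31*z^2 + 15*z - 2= 30*n^3 + n^2*(34 - 34*z) + n*(-46*z^2 + 8*z + 8) + 18*z^3 - 26*z^2 + 8*z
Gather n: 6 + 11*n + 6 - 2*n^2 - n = -2*n^2 + 10*n + 12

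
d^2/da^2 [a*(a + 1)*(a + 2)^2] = 12*a^2 + 30*a + 16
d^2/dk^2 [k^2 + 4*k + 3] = 2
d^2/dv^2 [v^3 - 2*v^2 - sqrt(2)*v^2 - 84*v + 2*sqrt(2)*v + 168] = 6*v - 4 - 2*sqrt(2)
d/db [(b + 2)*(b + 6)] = 2*b + 8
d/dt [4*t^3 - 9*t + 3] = 12*t^2 - 9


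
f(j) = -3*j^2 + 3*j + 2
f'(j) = 3 - 6*j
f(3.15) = -18.32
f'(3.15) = -15.90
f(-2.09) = -17.37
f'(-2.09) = 15.54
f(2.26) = -6.54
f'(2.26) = -10.56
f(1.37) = 0.48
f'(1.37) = -5.22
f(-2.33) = -21.28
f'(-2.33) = 16.98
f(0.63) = 2.70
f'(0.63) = -0.78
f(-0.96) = -3.64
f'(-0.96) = 8.76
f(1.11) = 1.63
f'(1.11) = -3.66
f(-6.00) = -124.00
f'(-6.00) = 39.00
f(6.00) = -88.00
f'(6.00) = -33.00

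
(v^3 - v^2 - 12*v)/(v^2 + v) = (v^2 - v - 12)/(v + 1)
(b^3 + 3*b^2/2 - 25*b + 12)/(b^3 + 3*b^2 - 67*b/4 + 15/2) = 2*(b - 4)/(2*b - 5)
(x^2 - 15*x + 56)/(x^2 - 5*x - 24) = (x - 7)/(x + 3)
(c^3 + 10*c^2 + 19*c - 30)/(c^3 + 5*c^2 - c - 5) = (c + 6)/(c + 1)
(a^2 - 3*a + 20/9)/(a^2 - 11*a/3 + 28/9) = (3*a - 5)/(3*a - 7)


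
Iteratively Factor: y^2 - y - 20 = (y + 4)*(y - 5)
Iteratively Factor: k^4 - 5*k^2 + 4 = (k + 1)*(k^3 - k^2 - 4*k + 4) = (k - 1)*(k + 1)*(k^2 - 4) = (k - 2)*(k - 1)*(k + 1)*(k + 2)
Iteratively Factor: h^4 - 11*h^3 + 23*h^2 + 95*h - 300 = (h - 4)*(h^3 - 7*h^2 - 5*h + 75) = (h - 5)*(h - 4)*(h^2 - 2*h - 15) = (h - 5)*(h - 4)*(h + 3)*(h - 5)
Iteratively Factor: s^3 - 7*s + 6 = (s - 2)*(s^2 + 2*s - 3) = (s - 2)*(s + 3)*(s - 1)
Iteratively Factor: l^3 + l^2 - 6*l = (l + 3)*(l^2 - 2*l) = l*(l + 3)*(l - 2)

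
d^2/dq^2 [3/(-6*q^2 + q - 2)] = 6*(36*q^2 - 6*q - (12*q - 1)^2 + 12)/(6*q^2 - q + 2)^3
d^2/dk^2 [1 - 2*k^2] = -4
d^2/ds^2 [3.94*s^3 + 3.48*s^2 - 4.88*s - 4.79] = 23.64*s + 6.96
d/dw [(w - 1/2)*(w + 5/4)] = 2*w + 3/4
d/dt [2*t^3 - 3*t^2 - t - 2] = 6*t^2 - 6*t - 1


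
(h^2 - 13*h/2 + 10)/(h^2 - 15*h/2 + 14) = (2*h - 5)/(2*h - 7)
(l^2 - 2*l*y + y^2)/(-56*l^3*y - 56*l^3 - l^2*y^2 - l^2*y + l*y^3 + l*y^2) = (-l^2 + 2*l*y - y^2)/(l*(56*l^2*y + 56*l^2 + l*y^2 + l*y - y^3 - y^2))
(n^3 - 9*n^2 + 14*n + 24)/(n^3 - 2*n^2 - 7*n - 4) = (n - 6)/(n + 1)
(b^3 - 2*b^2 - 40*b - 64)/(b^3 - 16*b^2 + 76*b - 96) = (b^2 + 6*b + 8)/(b^2 - 8*b + 12)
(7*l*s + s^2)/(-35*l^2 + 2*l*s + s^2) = s/(-5*l + s)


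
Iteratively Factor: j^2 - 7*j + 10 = (j - 2)*(j - 5)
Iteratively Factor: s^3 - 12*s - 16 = (s + 2)*(s^2 - 2*s - 8) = (s - 4)*(s + 2)*(s + 2)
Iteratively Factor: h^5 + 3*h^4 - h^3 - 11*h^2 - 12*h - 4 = (h + 1)*(h^4 + 2*h^3 - 3*h^2 - 8*h - 4) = (h + 1)*(h + 2)*(h^3 - 3*h - 2) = (h + 1)^2*(h + 2)*(h^2 - h - 2) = (h - 2)*(h + 1)^2*(h + 2)*(h + 1)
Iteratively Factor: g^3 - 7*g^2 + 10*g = (g - 2)*(g^2 - 5*g) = (g - 5)*(g - 2)*(g)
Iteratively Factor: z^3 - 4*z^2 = (z)*(z^2 - 4*z) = z^2*(z - 4)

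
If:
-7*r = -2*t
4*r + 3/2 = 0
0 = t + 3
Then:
No Solution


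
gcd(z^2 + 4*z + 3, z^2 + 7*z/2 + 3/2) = z + 3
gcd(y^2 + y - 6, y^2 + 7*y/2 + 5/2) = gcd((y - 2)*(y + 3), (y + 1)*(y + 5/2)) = 1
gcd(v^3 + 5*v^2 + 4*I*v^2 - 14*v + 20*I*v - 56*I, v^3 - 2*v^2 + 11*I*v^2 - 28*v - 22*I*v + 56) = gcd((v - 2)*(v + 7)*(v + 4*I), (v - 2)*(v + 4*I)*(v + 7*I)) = v^2 + v*(-2 + 4*I) - 8*I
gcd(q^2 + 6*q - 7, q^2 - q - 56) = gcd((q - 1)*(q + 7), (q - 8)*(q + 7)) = q + 7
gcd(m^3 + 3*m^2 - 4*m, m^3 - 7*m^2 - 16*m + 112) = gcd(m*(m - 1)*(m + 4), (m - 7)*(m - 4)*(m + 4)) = m + 4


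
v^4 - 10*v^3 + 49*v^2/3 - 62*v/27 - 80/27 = (v - 8)*(v - 5/3)*(v - 2/3)*(v + 1/3)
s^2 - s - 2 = (s - 2)*(s + 1)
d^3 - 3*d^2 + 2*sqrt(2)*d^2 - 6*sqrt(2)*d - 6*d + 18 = (d - 3)*(d - sqrt(2))*(d + 3*sqrt(2))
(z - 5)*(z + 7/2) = z^2 - 3*z/2 - 35/2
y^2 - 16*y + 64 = (y - 8)^2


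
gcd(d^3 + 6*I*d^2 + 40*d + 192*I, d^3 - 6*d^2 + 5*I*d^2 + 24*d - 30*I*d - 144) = d + 8*I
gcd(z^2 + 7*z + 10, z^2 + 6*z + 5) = z + 5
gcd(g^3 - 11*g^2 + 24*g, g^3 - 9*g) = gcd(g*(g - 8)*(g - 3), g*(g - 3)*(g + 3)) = g^2 - 3*g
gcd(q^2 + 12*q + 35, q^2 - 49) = q + 7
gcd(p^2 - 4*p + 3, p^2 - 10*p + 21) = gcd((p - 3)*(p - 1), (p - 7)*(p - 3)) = p - 3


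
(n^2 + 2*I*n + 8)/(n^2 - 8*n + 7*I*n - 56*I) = (n^2 + 2*I*n + 8)/(n^2 + n*(-8 + 7*I) - 56*I)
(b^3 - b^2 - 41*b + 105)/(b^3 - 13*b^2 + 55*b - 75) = (b + 7)/(b - 5)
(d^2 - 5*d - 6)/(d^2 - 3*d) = (d^2 - 5*d - 6)/(d*(d - 3))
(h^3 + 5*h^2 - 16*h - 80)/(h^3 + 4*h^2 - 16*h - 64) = (h + 5)/(h + 4)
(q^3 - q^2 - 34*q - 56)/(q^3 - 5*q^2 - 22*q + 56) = (q + 2)/(q - 2)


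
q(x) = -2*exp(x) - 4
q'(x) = -2*exp(x)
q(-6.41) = -4.00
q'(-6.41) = -0.00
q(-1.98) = -4.28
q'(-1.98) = -0.28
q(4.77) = -239.84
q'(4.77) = -235.84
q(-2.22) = -4.22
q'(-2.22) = -0.22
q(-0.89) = -4.82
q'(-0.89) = -0.82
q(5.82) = -677.94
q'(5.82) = -673.94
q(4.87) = -264.64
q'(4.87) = -260.64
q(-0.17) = -5.69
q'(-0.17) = -1.69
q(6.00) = -810.86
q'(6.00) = -806.86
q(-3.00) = -4.10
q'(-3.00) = -0.10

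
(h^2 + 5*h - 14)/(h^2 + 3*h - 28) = (h - 2)/(h - 4)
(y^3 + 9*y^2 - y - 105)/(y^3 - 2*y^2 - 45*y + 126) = (y + 5)/(y - 6)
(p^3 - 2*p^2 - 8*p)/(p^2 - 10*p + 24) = p*(p + 2)/(p - 6)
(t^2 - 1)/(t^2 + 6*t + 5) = (t - 1)/(t + 5)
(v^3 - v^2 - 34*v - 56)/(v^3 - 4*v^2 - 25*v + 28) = (v + 2)/(v - 1)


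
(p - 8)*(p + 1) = p^2 - 7*p - 8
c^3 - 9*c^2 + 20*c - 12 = (c - 6)*(c - 2)*(c - 1)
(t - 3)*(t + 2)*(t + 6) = t^3 + 5*t^2 - 12*t - 36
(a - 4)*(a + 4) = a^2 - 16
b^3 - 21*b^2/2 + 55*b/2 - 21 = (b - 7)*(b - 2)*(b - 3/2)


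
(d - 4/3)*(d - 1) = d^2 - 7*d/3 + 4/3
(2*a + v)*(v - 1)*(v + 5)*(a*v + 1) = 2*a^2*v^3 + 8*a^2*v^2 - 10*a^2*v + a*v^4 + 4*a*v^3 - 3*a*v^2 + 8*a*v - 10*a + v^3 + 4*v^2 - 5*v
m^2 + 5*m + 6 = (m + 2)*(m + 3)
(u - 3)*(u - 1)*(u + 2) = u^3 - 2*u^2 - 5*u + 6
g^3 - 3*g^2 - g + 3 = (g - 3)*(g - 1)*(g + 1)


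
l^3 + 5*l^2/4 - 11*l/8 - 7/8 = (l - 1)*(l + 1/2)*(l + 7/4)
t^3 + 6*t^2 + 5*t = t*(t + 1)*(t + 5)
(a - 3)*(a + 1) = a^2 - 2*a - 3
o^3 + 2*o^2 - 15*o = o*(o - 3)*(o + 5)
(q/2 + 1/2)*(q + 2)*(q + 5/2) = q^3/2 + 11*q^2/4 + 19*q/4 + 5/2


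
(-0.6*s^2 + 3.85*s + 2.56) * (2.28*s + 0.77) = -1.368*s^3 + 8.316*s^2 + 8.8013*s + 1.9712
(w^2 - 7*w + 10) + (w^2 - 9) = 2*w^2 - 7*w + 1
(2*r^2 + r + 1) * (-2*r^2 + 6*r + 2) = -4*r^4 + 10*r^3 + 8*r^2 + 8*r + 2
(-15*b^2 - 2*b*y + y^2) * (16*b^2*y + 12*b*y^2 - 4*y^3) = -240*b^4*y - 212*b^3*y^2 + 52*b^2*y^3 + 20*b*y^4 - 4*y^5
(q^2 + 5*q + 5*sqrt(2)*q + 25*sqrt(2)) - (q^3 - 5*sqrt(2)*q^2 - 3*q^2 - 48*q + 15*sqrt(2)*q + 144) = -q^3 + 4*q^2 + 5*sqrt(2)*q^2 - 10*sqrt(2)*q + 53*q - 144 + 25*sqrt(2)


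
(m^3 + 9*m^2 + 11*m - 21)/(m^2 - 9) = (m^2 + 6*m - 7)/(m - 3)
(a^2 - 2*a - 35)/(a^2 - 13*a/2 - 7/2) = 2*(a + 5)/(2*a + 1)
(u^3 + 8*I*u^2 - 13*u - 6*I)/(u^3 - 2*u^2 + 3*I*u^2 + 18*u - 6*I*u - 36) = (u^2 + 2*I*u - 1)/(u^2 - u*(2 + 3*I) + 6*I)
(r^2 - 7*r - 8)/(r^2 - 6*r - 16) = (r + 1)/(r + 2)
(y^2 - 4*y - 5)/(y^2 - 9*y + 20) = (y + 1)/(y - 4)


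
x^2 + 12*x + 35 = (x + 5)*(x + 7)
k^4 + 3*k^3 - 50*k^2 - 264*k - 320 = (k - 8)*(k + 2)*(k + 4)*(k + 5)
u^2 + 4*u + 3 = (u + 1)*(u + 3)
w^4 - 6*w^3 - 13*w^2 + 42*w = w*(w - 7)*(w - 2)*(w + 3)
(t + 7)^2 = t^2 + 14*t + 49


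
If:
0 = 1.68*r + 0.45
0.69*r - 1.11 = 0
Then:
No Solution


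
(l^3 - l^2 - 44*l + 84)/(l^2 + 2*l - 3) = (l^3 - l^2 - 44*l + 84)/(l^2 + 2*l - 3)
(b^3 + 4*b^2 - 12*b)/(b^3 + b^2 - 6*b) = (b + 6)/(b + 3)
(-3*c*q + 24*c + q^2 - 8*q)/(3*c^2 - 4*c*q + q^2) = (q - 8)/(-c + q)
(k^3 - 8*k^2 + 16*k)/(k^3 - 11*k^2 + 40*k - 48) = k/(k - 3)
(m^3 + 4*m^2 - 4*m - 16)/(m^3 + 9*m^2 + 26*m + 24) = (m - 2)/(m + 3)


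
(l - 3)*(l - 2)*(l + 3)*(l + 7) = l^4 + 5*l^3 - 23*l^2 - 45*l + 126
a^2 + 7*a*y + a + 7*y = (a + 1)*(a + 7*y)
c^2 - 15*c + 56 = (c - 8)*(c - 7)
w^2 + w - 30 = (w - 5)*(w + 6)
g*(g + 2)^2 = g^3 + 4*g^2 + 4*g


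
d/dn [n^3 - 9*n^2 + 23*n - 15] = 3*n^2 - 18*n + 23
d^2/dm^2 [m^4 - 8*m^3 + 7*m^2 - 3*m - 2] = 12*m^2 - 48*m + 14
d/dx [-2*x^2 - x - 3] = -4*x - 1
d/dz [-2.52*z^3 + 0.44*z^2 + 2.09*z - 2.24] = -7.56*z^2 + 0.88*z + 2.09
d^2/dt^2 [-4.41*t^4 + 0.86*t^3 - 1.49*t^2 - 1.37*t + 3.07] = -52.92*t^2 + 5.16*t - 2.98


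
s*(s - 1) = s^2 - s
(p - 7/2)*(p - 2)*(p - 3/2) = p^3 - 7*p^2 + 61*p/4 - 21/2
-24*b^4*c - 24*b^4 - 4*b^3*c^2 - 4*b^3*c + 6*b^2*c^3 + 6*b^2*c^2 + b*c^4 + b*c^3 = (-2*b + c)*(2*b + c)*(6*b + c)*(b*c + b)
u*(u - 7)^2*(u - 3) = u^4 - 17*u^3 + 91*u^2 - 147*u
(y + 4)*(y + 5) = y^2 + 9*y + 20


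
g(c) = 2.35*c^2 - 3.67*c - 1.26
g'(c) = 4.7*c - 3.67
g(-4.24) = 56.55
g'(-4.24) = -23.60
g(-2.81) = 27.61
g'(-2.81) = -16.88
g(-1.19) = 6.44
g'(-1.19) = -9.26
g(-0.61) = 1.85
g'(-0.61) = -6.54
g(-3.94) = 49.68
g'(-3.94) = -22.19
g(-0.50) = 1.16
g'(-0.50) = -6.02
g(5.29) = 45.09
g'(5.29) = 21.19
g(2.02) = 0.92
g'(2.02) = 5.82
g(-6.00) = 105.36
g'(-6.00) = -31.87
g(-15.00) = 582.54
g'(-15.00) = -74.17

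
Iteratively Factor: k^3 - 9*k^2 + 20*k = (k - 5)*(k^2 - 4*k) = k*(k - 5)*(k - 4)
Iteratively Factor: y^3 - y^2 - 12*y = (y - 4)*(y^2 + 3*y) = y*(y - 4)*(y + 3)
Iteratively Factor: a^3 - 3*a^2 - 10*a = (a - 5)*(a^2 + 2*a) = (a - 5)*(a + 2)*(a)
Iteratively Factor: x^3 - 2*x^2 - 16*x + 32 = (x - 4)*(x^2 + 2*x - 8) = (x - 4)*(x + 4)*(x - 2)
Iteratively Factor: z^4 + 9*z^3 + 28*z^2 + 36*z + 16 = (z + 1)*(z^3 + 8*z^2 + 20*z + 16) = (z + 1)*(z + 2)*(z^2 + 6*z + 8) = (z + 1)*(z + 2)^2*(z + 4)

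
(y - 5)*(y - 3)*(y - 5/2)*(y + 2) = y^4 - 17*y^3/2 + 14*y^2 + 65*y/2 - 75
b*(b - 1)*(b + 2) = b^3 + b^2 - 2*b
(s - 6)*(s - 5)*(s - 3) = s^3 - 14*s^2 + 63*s - 90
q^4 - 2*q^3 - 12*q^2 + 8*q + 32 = (q - 4)*(q - 2)*(q + 2)^2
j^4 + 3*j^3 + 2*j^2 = j^2*(j + 1)*(j + 2)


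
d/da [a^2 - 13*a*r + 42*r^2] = 2*a - 13*r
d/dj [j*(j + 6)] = 2*j + 6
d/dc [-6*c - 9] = -6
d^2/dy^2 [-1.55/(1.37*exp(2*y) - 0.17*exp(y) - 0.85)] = (1.55*(2.74*exp(y) - 0.17)*(5.48*exp(y) - 0.34)*exp(y) + (8.494*exp(y) - 0.2635)*(-1.37*exp(2*y) + 0.17*exp(y) + 0.85))*exp(y)/(-1.37*exp(2*y) + 0.17*exp(y) + 0.85)^3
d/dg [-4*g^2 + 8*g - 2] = 8 - 8*g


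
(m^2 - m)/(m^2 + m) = (m - 1)/(m + 1)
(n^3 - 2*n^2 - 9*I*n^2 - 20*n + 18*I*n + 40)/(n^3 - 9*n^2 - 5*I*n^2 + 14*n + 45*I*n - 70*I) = (n - 4*I)/(n - 7)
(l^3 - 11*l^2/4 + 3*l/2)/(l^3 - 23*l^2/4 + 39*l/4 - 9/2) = l/(l - 3)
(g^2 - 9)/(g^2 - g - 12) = (g - 3)/(g - 4)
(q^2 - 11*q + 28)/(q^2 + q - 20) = (q - 7)/(q + 5)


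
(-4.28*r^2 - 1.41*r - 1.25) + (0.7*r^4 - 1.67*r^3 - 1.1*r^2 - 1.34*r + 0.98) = 0.7*r^4 - 1.67*r^3 - 5.38*r^2 - 2.75*r - 0.27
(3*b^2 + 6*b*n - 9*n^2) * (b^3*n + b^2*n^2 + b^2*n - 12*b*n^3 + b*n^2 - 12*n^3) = 3*b^5*n + 9*b^4*n^2 + 3*b^4*n - 39*b^3*n^3 + 9*b^3*n^2 - 81*b^2*n^4 - 39*b^2*n^3 + 108*b*n^5 - 81*b*n^4 + 108*n^5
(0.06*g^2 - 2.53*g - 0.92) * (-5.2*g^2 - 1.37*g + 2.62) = -0.312*g^4 + 13.0738*g^3 + 8.4073*g^2 - 5.3682*g - 2.4104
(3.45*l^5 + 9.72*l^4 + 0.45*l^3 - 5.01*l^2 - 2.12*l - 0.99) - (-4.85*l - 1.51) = 3.45*l^5 + 9.72*l^4 + 0.45*l^3 - 5.01*l^2 + 2.73*l + 0.52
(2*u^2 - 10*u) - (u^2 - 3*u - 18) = u^2 - 7*u + 18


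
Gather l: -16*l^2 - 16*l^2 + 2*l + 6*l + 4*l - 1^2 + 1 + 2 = -32*l^2 + 12*l + 2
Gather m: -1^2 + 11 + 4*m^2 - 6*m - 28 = 4*m^2 - 6*m - 18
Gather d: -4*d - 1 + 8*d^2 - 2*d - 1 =8*d^2 - 6*d - 2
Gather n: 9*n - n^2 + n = -n^2 + 10*n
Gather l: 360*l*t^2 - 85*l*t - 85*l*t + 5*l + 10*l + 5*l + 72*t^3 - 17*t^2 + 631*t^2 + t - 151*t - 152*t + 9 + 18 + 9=l*(360*t^2 - 170*t + 20) + 72*t^3 + 614*t^2 - 302*t + 36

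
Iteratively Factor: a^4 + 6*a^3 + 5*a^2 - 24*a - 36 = (a - 2)*(a^3 + 8*a^2 + 21*a + 18) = (a - 2)*(a + 3)*(a^2 + 5*a + 6) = (a - 2)*(a + 3)^2*(a + 2)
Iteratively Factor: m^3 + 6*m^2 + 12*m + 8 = (m + 2)*(m^2 + 4*m + 4) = (m + 2)^2*(m + 2)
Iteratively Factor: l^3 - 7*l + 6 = (l - 1)*(l^2 + l - 6) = (l - 2)*(l - 1)*(l + 3)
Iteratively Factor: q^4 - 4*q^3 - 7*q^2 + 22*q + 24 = (q - 4)*(q^3 - 7*q - 6) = (q - 4)*(q + 1)*(q^2 - q - 6) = (q - 4)*(q + 1)*(q + 2)*(q - 3)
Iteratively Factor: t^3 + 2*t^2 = (t + 2)*(t^2) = t*(t + 2)*(t)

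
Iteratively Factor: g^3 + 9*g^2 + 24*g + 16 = (g + 1)*(g^2 + 8*g + 16) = (g + 1)*(g + 4)*(g + 4)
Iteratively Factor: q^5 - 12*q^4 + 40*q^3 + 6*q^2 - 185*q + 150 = (q + 2)*(q^4 - 14*q^3 + 68*q^2 - 130*q + 75) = (q - 5)*(q + 2)*(q^3 - 9*q^2 + 23*q - 15) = (q - 5)*(q - 1)*(q + 2)*(q^2 - 8*q + 15) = (q - 5)*(q - 3)*(q - 1)*(q + 2)*(q - 5)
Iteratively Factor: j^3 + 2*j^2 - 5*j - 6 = (j + 1)*(j^2 + j - 6) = (j - 2)*(j + 1)*(j + 3)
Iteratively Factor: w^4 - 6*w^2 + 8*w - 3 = (w + 3)*(w^3 - 3*w^2 + 3*w - 1) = (w - 1)*(w + 3)*(w^2 - 2*w + 1) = (w - 1)^2*(w + 3)*(w - 1)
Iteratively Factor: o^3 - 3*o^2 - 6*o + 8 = (o - 1)*(o^2 - 2*o - 8) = (o - 1)*(o + 2)*(o - 4)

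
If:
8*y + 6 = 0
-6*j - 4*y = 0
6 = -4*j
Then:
No Solution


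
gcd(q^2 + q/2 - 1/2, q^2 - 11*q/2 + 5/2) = q - 1/2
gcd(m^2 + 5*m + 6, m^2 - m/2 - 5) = m + 2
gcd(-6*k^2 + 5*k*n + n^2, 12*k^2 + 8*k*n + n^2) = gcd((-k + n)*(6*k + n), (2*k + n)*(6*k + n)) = 6*k + n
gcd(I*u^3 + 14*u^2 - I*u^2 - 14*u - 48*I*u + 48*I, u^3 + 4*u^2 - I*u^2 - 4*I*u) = 1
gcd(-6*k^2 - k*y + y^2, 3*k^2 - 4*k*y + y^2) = -3*k + y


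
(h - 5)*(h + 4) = h^2 - h - 20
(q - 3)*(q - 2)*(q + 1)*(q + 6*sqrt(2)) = q^4 - 4*q^3 + 6*sqrt(2)*q^3 - 24*sqrt(2)*q^2 + q^2 + 6*q + 6*sqrt(2)*q + 36*sqrt(2)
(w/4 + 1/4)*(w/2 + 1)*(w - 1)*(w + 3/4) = w^4/8 + 11*w^3/32 + w^2/16 - 11*w/32 - 3/16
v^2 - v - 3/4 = (v - 3/2)*(v + 1/2)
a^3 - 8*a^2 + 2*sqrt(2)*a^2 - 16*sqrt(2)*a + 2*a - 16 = (a - 8)*(a + sqrt(2))^2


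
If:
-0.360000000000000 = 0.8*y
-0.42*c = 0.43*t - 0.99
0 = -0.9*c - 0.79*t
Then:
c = -14.17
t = 16.14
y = -0.45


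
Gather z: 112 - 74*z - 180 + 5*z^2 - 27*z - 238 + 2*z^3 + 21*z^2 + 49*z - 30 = 2*z^3 + 26*z^2 - 52*z - 336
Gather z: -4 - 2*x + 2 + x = -x - 2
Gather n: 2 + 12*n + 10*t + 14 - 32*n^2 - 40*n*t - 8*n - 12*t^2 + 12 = -32*n^2 + n*(4 - 40*t) - 12*t^2 + 10*t + 28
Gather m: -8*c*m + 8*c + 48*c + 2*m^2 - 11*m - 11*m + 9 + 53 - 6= 56*c + 2*m^2 + m*(-8*c - 22) + 56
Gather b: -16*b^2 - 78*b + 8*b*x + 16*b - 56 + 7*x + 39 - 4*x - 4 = -16*b^2 + b*(8*x - 62) + 3*x - 21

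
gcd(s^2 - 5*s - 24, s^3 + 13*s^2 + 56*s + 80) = 1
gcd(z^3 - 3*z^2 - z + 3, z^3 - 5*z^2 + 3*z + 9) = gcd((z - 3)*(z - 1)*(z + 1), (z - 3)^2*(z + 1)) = z^2 - 2*z - 3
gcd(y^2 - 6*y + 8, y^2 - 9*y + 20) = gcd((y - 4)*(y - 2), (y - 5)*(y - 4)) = y - 4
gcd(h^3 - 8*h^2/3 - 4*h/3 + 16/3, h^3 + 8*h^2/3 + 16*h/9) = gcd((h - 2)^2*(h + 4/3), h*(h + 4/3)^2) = h + 4/3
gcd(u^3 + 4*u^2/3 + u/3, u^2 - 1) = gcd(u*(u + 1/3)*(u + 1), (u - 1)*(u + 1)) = u + 1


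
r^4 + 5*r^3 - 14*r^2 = r^2*(r - 2)*(r + 7)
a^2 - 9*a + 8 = (a - 8)*(a - 1)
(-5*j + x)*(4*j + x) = -20*j^2 - j*x + x^2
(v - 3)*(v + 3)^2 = v^3 + 3*v^2 - 9*v - 27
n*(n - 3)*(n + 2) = n^3 - n^2 - 6*n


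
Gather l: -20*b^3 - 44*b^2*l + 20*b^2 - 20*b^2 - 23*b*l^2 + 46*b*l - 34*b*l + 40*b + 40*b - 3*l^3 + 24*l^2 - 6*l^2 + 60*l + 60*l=-20*b^3 + 80*b - 3*l^3 + l^2*(18 - 23*b) + l*(-44*b^2 + 12*b + 120)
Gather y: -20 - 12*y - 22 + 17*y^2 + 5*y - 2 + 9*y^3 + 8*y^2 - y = 9*y^3 + 25*y^2 - 8*y - 44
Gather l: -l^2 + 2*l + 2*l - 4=-l^2 + 4*l - 4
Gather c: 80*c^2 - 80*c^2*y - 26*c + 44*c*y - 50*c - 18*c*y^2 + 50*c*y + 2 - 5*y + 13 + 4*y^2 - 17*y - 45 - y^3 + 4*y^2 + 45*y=c^2*(80 - 80*y) + c*(-18*y^2 + 94*y - 76) - y^3 + 8*y^2 + 23*y - 30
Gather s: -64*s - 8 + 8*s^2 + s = 8*s^2 - 63*s - 8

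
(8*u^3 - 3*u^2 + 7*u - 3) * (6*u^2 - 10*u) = 48*u^5 - 98*u^4 + 72*u^3 - 88*u^2 + 30*u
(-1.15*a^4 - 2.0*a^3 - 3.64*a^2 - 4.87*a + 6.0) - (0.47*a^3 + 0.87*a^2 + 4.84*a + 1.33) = -1.15*a^4 - 2.47*a^3 - 4.51*a^2 - 9.71*a + 4.67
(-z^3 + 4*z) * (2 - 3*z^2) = 3*z^5 - 14*z^3 + 8*z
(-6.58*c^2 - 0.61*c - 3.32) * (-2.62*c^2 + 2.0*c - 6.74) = 17.2396*c^4 - 11.5618*c^3 + 51.8276*c^2 - 2.5286*c + 22.3768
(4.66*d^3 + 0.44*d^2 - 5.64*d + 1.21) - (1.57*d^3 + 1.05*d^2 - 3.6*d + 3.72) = 3.09*d^3 - 0.61*d^2 - 2.04*d - 2.51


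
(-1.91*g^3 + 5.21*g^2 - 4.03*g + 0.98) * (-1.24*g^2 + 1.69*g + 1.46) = 2.3684*g^5 - 9.6883*g^4 + 11.0135*g^3 - 0.419300000000001*g^2 - 4.2276*g + 1.4308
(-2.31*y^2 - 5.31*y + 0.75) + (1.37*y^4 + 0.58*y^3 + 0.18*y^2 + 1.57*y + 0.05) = 1.37*y^4 + 0.58*y^3 - 2.13*y^2 - 3.74*y + 0.8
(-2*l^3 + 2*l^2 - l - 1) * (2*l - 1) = -4*l^4 + 6*l^3 - 4*l^2 - l + 1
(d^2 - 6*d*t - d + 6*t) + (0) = d^2 - 6*d*t - d + 6*t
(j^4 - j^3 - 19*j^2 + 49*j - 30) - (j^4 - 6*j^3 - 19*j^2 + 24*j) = 5*j^3 + 25*j - 30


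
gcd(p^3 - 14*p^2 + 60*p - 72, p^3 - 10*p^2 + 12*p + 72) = p^2 - 12*p + 36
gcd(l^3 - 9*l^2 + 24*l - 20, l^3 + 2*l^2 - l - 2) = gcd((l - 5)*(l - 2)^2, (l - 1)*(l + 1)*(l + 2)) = 1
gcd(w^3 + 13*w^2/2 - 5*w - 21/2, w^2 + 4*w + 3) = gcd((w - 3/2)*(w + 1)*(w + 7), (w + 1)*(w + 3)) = w + 1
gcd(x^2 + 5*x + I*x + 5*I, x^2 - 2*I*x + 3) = x + I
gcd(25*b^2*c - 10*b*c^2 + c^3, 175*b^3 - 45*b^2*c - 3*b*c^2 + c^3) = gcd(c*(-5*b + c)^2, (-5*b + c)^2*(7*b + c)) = 25*b^2 - 10*b*c + c^2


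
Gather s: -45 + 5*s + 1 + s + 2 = 6*s - 42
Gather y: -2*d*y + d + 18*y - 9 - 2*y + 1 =d + y*(16 - 2*d) - 8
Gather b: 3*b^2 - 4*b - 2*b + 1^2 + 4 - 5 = 3*b^2 - 6*b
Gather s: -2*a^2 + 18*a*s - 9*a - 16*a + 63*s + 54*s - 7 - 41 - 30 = -2*a^2 - 25*a + s*(18*a + 117) - 78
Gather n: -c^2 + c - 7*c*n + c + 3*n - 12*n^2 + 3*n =-c^2 + 2*c - 12*n^2 + n*(6 - 7*c)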